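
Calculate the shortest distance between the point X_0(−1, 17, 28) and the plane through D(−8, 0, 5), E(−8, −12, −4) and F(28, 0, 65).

DE = (0, −12, −9) and DF = (36, 0, 60), so a normal is n = DE × DF = (−720, −324, 432).
Then n·(−1, 17, 28) − 7920 = −612.
|n| = √(518400 + 104976 + 186624) = 900, so the distance is |-612|/900 = 17/25.

17/25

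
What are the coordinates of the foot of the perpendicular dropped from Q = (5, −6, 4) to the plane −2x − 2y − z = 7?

The perpendicular from Q has direction n = (−2, −2, −1): r = (5, −6, 4) + μ(−2, −2, −1).
Substitute into the plane: n·(Q + μn) = 7 gives -2 + 9μ = 7, so μ = 1.
Foot = (5, −6, 4) + 1·(−2, −2, −1) = (3, −8, 3).

(3, -8, 3)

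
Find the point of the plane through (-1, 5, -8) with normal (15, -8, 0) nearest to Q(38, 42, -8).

The perpendicular from Q has direction n = (15, -8, 0): r = (38, 42, -8) + μ(15, -8, 0).
Substitute into the plane: n·(Q + μn) = -55 gives 234 + 289μ = -55, so μ = -1.
Foot = (38, 42, -8) + (-1)·(15, -8, 0) = (23, 50, -8).

(23, 50, -8)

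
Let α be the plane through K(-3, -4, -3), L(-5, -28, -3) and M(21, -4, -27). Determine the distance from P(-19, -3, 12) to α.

13/17

KL = (-2, -24, 0) and KM = (24, 0, -24), so a normal is n = KL × KM = (576, -48, 576).
Then n·(-19, -3, 12) - (-3264) = -624.
|n| = √(331776 + 2304 + 331776) = 816, so the distance is |-624|/816 = 13/17.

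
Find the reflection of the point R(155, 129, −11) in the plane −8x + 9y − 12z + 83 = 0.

(2763/17, 2049/17, 5/17)

n = (−8, 9, −12), |n|² = 289, n·R − (-83) = 136, so t = 136/289 = 8/17.
Foot F = R − (8/17)·n = (2699/17, 2121/17, −91/17); the reflection is 2F − R = (2763/17, 2049/17, 5/17).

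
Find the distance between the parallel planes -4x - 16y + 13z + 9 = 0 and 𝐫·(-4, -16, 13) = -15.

2/7

Both planes have normal n = (-4, -16, 13), |n| = 21. Any point on the first plane is at distance |(-15) − (-9)|/|n| = 6/21 = 2/7 from the second.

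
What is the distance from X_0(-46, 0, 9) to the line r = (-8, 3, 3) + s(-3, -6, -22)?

√1489

Direction vector d = (-3, -6, -22).
AP = (-38, -3, 6), and AP × d = (102, -854, 219).
|AP × d|² = 787681 and |d|² = 529, so the distance is √(787681/529) = √1489.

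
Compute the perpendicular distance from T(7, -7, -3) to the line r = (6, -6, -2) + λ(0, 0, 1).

Direction vector d = (0, 0, 1).
AP = (1, -1, -1), and AP × d = (-1, -1, 0).
|AP × d|² = 2 and |d|² = 1, so the distance is √2.

√2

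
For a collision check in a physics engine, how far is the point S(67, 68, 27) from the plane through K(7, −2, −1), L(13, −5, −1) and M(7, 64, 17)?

16/23

KL = (6, −3, 0) and KM = (0, 66, 18), so a normal is n = KL × KM = (−54, −108, 396).
Then n·(67, 68, 27) − (−558) = 288.
|n| = √(2916 + 11664 + 156816) = 414, so the distance is |288|/414 = 16/23.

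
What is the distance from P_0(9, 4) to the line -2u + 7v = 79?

69/√53

d = |(-2)·9 + 7·4 − 79| / √(4 + 49) = |-69|/√53 = 69/√53.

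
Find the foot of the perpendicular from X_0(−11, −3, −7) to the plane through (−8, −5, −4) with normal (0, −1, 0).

(-11, -5, -7)

The perpendicular from X_0 has direction n = (0, −1, 0): r = (−11, −3, −7) + λ(0, −1, 0).
Substitute into the plane: n·(X_0 + λn) = 5 gives 3 + 1λ = 5, so λ = 2.
Foot = (−11, −3, −7) + 2·(0, −1, 0) = (−11, −5, −7).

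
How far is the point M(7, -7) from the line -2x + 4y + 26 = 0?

8/√5

The normal to the line is n = (-2, 4) with |n| = 2√5.
|n·M − (-26)| = |-42 − (-26)| = 16, so the distance is 16/(2√5) = 8√5/5.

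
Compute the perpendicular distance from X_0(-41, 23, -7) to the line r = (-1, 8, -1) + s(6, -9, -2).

2√193

Direction vector d = (6, -9, -2).
AP = (-40, 15, -6); AP·d = -363, |AP|² = 1861, |d|² = 121.
distance² = |AP|² − (AP·d)²/|d|² = 1861 − 131769/121 = 772, so the distance is 2√193.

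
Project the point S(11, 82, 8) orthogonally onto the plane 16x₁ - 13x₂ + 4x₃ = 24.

(43, 56, 16)

The perpendicular from S has direction n = (16, -13, 4): r = (11, 82, 8) + t(16, -13, 4).
Substitute into the plane: n·(S + tn) = 24 gives -858 + 441t = 24, so t = 2.
Foot = (11, 82, 8) + 2·(16, -13, 4) = (43, 56, 16).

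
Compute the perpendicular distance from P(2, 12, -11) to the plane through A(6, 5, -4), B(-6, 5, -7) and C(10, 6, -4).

AB = (-12, 0, -3) and AC = (4, 1, 0), so a normal is n = AB × AC = (3, -12, -12).
n = (3, -12, -12); n·P − 6 = -12; |n| = 3√33; distance = 12/(3√33) = 4/√33.

4√33/33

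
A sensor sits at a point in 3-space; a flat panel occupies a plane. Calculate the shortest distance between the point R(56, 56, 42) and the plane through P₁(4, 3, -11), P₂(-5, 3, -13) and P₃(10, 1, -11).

5

P₁P₂ = (-9, 0, -2) and P₁P₃ = (6, -2, 0), so a normal is n = P₁P₂ × P₁P₃ = (-4, -12, 18).
d = |(-4)·56 + (-12)·56 + 18·42 − (-250)| / √(16 + 144 + 324) = |110| / 22 = 5.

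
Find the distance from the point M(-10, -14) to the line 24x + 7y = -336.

d = |24·(-10) + 7·(-14) − (-336)| / √(576 + 49) = |-2|/25 = 2/25.

2/25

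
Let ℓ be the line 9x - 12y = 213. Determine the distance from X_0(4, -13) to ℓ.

7/5

The normal to the line is n = (9, -12) with |n| = 15.
|n·X_0 − 213| = |192 − 213| = 21, so the distance is 21/15 = 7/5.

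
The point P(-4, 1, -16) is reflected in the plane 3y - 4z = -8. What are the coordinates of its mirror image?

(-4, -17, 8)

With n = (0, 3, -4), the signed offset is (n·P − (-8))/|n|² = 75/25 = 3.
P' = P − 2t·n = (-4, 1, -16) − 6·(0, 3, -4) = (-4, -17, 8).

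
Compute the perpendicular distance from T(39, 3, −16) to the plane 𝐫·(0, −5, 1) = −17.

d = |(-5)·3 + 1·(-16) − (-17)| / √(0 + 25 + 1) = |-14| / √26 = 7√26/13.

7√26/13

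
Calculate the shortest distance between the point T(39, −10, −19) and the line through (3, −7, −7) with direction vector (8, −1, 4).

12√5

Direction vector d = (8, −1, 4).
AP = (36, −3, −12); AP·d = 243, |AP|² = 1449, |d|² = 81.
distance² = |AP|² − (AP·d)²/|d|² = 1449 − 59049/81 = 720, so the distance is 12√5.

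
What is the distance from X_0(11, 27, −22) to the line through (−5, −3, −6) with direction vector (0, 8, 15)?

Direction vector d = (0, 8, 15).
AP = (16, 30, −16), and AP × d = (578, −240, 128).
|AP × d|² = 408068 and |d|² = 289, so the distance is √(408068/289) = √1412 = 2√353.

2√353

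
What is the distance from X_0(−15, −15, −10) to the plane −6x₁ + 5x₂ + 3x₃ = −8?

√70/10

d = |(-6)·(-15) + 5·(-15) + 3·(-10) − (-8)| / √(36 + 25 + 9) = |-7| / √70 = 7/√70.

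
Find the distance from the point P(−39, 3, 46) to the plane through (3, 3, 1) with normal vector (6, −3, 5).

The plane has equation n·(r − (3, 3, 1)) = 0, i.e. n·r = 14.
Then n·(−39, 3, 46) − 14 = −27.
|n| = √(36 + 9 + 25) = √70, so the distance is |-27|/√70 = 27/√70.

27/√70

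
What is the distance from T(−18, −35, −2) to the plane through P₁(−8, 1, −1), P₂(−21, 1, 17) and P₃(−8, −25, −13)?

1

P₁P₂ = (−13, 0, 18) and P₁P₃ = (0, −26, −12), so a normal is n = P₁P₂ × P₁P₃ = (468, −156, 338).
n = (468, −156, 338); n·P − (-4238) = 598; |n| = 598; distance = 598/598 = 1.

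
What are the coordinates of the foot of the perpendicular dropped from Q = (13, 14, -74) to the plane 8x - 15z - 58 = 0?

(-19, 14, -14)

n = (8, 0, -15), |n|² = 289, and n·Q − 58 = 1156.
t = 1156/289 = 4, so the foot is Q − t·n = (13, 14, -74) − 4·(8, 0, -15) = (-19, 14, -14).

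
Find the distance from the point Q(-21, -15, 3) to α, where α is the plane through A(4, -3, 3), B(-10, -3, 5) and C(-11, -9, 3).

2/3

AB = (-14, 0, 2) and AC = (-15, -6, 0), so a normal is n = AB × AC = (12, -30, 84).
Then n·(-21, -15, 3) - 390 = 60.
|n| = √(144 + 900 + 7056) = 90, so the distance is |60|/90 = 2/3.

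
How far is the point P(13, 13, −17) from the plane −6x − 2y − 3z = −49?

4/7

n = (−6, −2, −3); n·P − (-49) = -4; |n| = 7; distance = 4/7.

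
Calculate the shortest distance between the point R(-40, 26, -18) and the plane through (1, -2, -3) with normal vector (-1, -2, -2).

The plane has equation n·(r − (1, -2, -3)) = 0, i.e. n·r = 9.
n = (-1, -2, -2); n·P − 9 = 15; |n| = 3; distance = 15/3 = 5.

5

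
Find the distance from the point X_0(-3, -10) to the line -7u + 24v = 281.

20

The normal to the line is n = (-7, 24) with |n| = 25.
|n·X_0 − 281| = |-219 − 281| = 500, so the distance is 500/25 = 20.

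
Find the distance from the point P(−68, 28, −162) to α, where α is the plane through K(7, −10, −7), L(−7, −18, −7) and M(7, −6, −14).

KL = (−14, −8, 0) and KM = (0, 4, −7), so a normal is n = KL × KM = (56, −98, −56).
Then n·(−68, 28, −162) − 1764 = 756.
|n| = √(3136 + 9604 + 3136) = 126, so the distance is |756|/126 = 6.

6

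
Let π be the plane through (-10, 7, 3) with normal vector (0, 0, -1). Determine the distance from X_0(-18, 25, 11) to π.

The plane has equation n·(r − (-10, 7, 3)) = 0, i.e. n·r = -3.
n = (0, 0, -1); n·P − (-3) = -8; |n| = 1; distance = 8/1 = 8.

8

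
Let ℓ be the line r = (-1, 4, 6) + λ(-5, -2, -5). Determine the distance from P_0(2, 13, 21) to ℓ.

Direction vector d = (-5, -2, -5).
AP = (3, 9, 15), and AP × d = (-15, -60, 39).
|AP × d|² = 5346 and |d|² = 54, so the distance is √(5346/54) = √99 = 3√11.

3√11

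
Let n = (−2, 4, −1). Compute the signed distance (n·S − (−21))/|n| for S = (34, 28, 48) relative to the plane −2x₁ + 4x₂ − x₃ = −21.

n·S − (-21) = 17.
|n| = √21, so the signed distance is 17√21/21.

17√21/21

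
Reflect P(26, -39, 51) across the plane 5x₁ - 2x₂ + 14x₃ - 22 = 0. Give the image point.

With n = (5, -2, 14), the signed offset is (n·P − 22)/|n|² = 900/225 = 4.
P' = P − 2t·n = (26, -39, 51) − 8·(5, -2, 14) = (-14, -23, -61).

(-14, -23, -61)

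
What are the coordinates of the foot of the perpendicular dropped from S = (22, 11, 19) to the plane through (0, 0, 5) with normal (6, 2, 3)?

(-2, 3, 7)

n = (6, 2, 3), |n|² = 49, and n·S − 15 = 196.
t = 196/49 = 4, so the foot is S − t·n = (22, 11, 19) − 4·(6, 2, 3) = (-2, 3, 7).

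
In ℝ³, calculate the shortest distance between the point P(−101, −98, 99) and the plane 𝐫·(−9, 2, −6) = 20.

n = (−9, 2, −6); n·P − 20 = 99; |n| = 11; distance = 99/11 = 9.

9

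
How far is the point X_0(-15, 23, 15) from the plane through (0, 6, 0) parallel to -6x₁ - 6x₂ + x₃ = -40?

Parallel planes share the normal n = (-6, -6, 1); since (0, 6, 0) lies on the plane, its equation is -6x₁ - 6x₂ + x₃ = -36.
Then n·(-15, 23, 15) - (-36) = 3.
|n| = √(36 + 36 + 1) = √73, so the distance is |3|/√73 = 3√73/73.

3√73/73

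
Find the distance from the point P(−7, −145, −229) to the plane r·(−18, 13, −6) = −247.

6

d = |(-18)·(-7) + 13·(-145) + (-6)·(-229) − (-247)| / √(324 + 169 + 36) = |-138| / 23 = 6.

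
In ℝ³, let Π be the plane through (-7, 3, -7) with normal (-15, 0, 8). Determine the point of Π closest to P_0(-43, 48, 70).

The perpendicular from P_0 has direction n = (-15, 0, 8): r = (-43, 48, 70) + μ(-15, 0, 8).
Substitute into the plane: n·(P_0 + μn) = 49 gives 1205 + 289μ = 49, so μ = -4.
Foot = (-43, 48, 70) + (-4)·(-15, 0, 8) = (17, 48, 38).

(17, 48, 38)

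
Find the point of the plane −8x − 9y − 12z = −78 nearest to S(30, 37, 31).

(6, 10, -5)

The perpendicular from S has direction n = (−8, −9, −12): r = (30, 37, 31) + t(−8, −9, −12).
Substitute into the plane: n·(S + tn) = -78 gives -945 + 289t = -78, so t = 3.
Foot = (30, 37, 31) + 3·(−8, −9, −12) = (6, 10, −5).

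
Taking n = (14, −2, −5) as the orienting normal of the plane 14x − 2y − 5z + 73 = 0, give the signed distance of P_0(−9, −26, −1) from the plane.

4/15

n·P_0 − (-73) = 4.
|n| = 15, so the signed distance is 4/15.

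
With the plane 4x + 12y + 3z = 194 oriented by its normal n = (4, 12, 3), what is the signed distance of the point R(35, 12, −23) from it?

n·R − 194 = 21.
|n| = 13, so the signed distance is 21/13.

21/13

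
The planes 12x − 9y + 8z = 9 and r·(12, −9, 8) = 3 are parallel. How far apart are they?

6/17

Both planes have normal n = (12, −9, 8), |n| = 17. Any point on the first plane is at distance |3 − 9|/|n| = 6/17 from the second.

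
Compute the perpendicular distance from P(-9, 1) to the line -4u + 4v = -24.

8√2

The normal to the line is n = (-4, 4) with |n| = 4√2.
|n·P − (-24)| = |40 − (-24)| = 64, so the distance is 64/(4√2) = 8√2.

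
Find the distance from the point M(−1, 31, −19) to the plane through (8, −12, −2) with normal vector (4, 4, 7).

17/9

The plane has equation n·(r − (8, −12, −2)) = 0, i.e. n·r = -30.
Then n·(−1, 31, −19) − (−30) = 17.
|n| = √(16 + 16 + 49) = 9, so the distance is |17|/9 = 17/9.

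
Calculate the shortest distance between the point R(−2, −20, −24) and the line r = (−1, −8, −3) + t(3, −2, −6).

Direction vector d = (3, −2, −6).
AP = (−1, −12, −21); AP·d = 147, |AP|² = 586, |d|² = 49.
distance² = |AP|² − (AP·d)²/|d|² = 586 − 21609/49 = 145, so the distance is √145.

√145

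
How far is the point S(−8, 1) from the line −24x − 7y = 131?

54/25

d = |(-24)·(-8) + (-7)·1 − 131| / √(576 + 49) = |54|/25 = 54/25.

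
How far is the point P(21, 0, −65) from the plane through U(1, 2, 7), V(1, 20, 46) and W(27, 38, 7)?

2

UV = (0, 18, 39) and UW = (26, 36, 0), so a normal is n = UV × UW = (−1404, 1014, −468).
d = |(-1404)·21 + 1014·0 + (-468)·(-65) − (-2652)| / √(1971216 + 1028196 + 219024) = |3588| / 1794 = 2.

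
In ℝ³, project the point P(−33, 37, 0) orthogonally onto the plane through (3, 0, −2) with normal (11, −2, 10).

(-11, 33, 20)

The perpendicular from P has direction n = (11, −2, 10): r = (−33, 37, 0) + λ(11, −2, 10).
Substitute into the plane: n·(P + λn) = 13 gives -437 + 225λ = 13, so λ = 2.
Foot = (−33, 37, 0) + 2·(11, −2, 10) = (−11, 33, 20).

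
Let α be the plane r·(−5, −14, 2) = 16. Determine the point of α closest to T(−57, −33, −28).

(-42, 9, -34)

n = (−5, −14, 2), |n|² = 225, and n·T − 16 = 675.
t = 675/225 = 3, so the foot is T − t·n = (−57, −33, −28) − 3·(−5, −14, 2) = (−42, 9, −34).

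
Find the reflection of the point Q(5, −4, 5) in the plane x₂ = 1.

(5, 6, 5)

With n = (0, 1, 0), the signed offset is (n·Q − 1)/|n|² = -5/1 = -5.
Q' = Q − 2t·n = (5, −4, 5) − (-10)·(0, 1, 0) = (5, 6, 5).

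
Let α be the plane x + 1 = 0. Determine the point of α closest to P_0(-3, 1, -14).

(-1, 1, -14)

n = (1, 0, 0), |n|² = 1, and n·P_0 − (-1) = -2.
t = -2/1 = -2, so the foot is P_0 − t·n = (-3, 1, -14) − (-2)·(1, 0, 0) = (-1, 1, -14).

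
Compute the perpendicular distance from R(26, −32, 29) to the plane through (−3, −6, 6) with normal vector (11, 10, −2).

The plane has equation n·(r − (−3, −6, 6)) = 0, i.e. n·r = -105.
Then n·(26, −32, 29) − (−105) = 13.
|n| = √(121 + 100 + 4) = 15, so the distance is |13|/15 = 13/15.

13/15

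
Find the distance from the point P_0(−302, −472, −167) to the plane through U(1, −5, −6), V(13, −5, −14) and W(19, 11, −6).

9

UV = (12, 0, −8) and UW = (18, 16, 0), so a normal is n = UV × UW = (128, −144, 192).
Then n·(−302, −472, −167) − (−304) = −2448.
|n| = √(16384 + 20736 + 36864) = 272, so the distance is |-2448|/272 = 9.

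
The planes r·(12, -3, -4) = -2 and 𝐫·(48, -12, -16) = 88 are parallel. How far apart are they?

Divide the second equation by 4 to match normals: 12x₁ - 3x₂ - 4x₃ = 22.
Both planes have normal n = (12, -3, -4), |n| = 13. Any point on the first plane is at distance |22 − (-2)|/|n| = 24/13 from the second.

24/13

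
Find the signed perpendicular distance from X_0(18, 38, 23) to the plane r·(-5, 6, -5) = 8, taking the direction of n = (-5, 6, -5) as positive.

15/√86

n·X_0 − 8 = 15.
|n| = √86, so the signed distance is 15/√86.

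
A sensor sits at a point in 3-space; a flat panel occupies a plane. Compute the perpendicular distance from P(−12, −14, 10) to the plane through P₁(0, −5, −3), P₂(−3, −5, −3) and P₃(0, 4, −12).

2√2

P₁P₂ = (−3, 0, 0) and P₁P₃ = (0, 9, −9), so a normal is n = P₁P₂ × P₁P₃ = (0, −27, −27).
Then n·(−12, −14, 10) − 216 = −108.
|n| = √(0 + 729 + 729) = 27√2, so the distance is |-108|/(27√2) = 2√2.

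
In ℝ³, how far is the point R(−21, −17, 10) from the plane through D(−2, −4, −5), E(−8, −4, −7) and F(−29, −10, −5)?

DE = (−6, 0, −2) and DF = (−27, −6, 0), so a normal is n = DE × DF = (−12, 54, 36).
Then n·(−21, −17, 10) − (−372) = 66.
|n| = √(144 + 2916 + 1296) = 66, so the distance is |66|/66 = 1.

1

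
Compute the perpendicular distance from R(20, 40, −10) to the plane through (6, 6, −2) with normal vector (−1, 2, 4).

The plane has equation n·(r − (6, 6, −2)) = 0, i.e. n·r = -2.
n = (−1, 2, 4); n·P − (-2) = 22; |n| = √21; distance = 22/√21 = 22√21/21.

22√21/21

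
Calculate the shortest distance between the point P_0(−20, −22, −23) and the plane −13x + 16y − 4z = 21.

1

d = |(-13)·(-20) + 16·(-22) + (-4)·(-23) − 21| / √(169 + 256 + 16) = |-21| / 21 = 1.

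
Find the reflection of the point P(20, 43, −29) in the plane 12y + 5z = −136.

(20, -29, -59)

With n = (0, 12, 5), the signed offset is (n·P − (-136))/|n|² = 507/169 = 3.
P' = P − 2t·n = (20, 43, −29) − 6·(0, 12, 5) = (20, −29, −59).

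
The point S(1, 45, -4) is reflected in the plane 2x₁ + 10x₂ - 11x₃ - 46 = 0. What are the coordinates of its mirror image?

n = (2, 10, -11), |n|² = 225, n·S − 46 = 450, so t = 450/225 = 2.
Foot F = S − 2·n = (-3, 25, 18); the reflection is 2F − S = (-7, 5, 40).

(-7, 5, 40)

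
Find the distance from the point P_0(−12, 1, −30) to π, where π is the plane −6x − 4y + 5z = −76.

d = |(-6)·(-12) + (-4)·1 + 5·(-30) − (-76)| / √(36 + 16 + 25) = |-6| / √77 = 6√77/77.

6/√77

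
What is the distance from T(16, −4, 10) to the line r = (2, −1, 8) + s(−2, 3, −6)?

4√10

Direction vector d = (−2, 3, −6).
AP = (14, −3, 2); AP·d = -49, |AP|² = 209, |d|² = 49.
distance² = |AP|² − (AP·d)²/|d|² = 209 − 2401/49 = 160, so the distance is 4√10.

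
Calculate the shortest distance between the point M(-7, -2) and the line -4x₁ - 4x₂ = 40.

d = |(-4)·(-7) + (-4)·(-2) − 40| / √(16 + 16) = |-4|/(4√2) = 1/√2.

√2/2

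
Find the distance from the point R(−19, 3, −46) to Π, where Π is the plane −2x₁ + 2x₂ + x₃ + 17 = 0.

n = (−2, 2, 1); n·P − (-17) = 15; |n| = 3; distance = 15/3 = 5.

5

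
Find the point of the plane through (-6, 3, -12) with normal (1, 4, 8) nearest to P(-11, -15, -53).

(-6, 5, -13)

The perpendicular from P has direction n = (1, 4, 8): r = (-11, -15, -53) + μ(1, 4, 8).
Substitute into the plane: n·(P + μn) = -90 gives -495 + 81μ = -90, so μ = 5.
Foot = (-11, -15, -53) + 5·(1, 4, 8) = (-6, 5, -13).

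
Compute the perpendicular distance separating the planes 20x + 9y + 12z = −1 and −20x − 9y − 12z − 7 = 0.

Divide the second equation by -1 to match normals: 20x + 9y + 12z = -7.
With common normal n = (20, 9, 12) (|n| = 25), the distance is |(-1) − (-7)|/|n| = 6/25.

6/25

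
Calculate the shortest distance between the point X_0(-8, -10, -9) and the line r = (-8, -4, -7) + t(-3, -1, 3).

Direction vector d = (-3, -1, 3).
AP = (0, -6, -2); AP·d = 0, |AP|² = 40, |d|² = 19.
distance² = |AP|² − (AP·d)²/|d|² = 40 − 0/19 = 40, so the distance is 2√10.

2√10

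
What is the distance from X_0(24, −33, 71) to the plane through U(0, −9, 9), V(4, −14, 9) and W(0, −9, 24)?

24/√41

UV = (4, −5, 0) and UW = (0, 0, 15), so a normal is n = UV × UW = (−75, −60, 0).
n = (−75, −60, 0); n·P − 540 = -360; |n| = 15√41; distance = 360/(15√41) = 24√41/41.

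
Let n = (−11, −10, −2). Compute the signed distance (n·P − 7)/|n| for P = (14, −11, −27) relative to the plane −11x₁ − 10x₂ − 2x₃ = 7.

n·P − 7 = 3.
|n| = 15, so the signed distance is 3/15 = 1/5.

1/5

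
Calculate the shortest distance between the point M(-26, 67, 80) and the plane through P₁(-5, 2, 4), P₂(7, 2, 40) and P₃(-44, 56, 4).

11/23

P₁P₂ = (12, 0, 36) and P₁P₃ = (-39, 54, 0), so a normal is n = P₁P₂ × P₁P₃ = (-1944, -1404, 648).
Then n·(-26, 67, 80) - 9504 = -1188.
|n| = √(3779136 + 1971216 + 419904) = 2484, so the distance is |-1188|/2484 = 11/23.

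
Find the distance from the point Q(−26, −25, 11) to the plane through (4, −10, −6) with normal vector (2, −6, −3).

The plane has equation n·(r − (4, −10, −6)) = 0, i.e. n·r = 86.
n = (2, −6, −3); n·P − 86 = -21; |n| = 7; distance = 21/7 = 3.

3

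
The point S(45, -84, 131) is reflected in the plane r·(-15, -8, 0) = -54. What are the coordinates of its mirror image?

(855/17, -1380/17, 131)

n = (-15, -8, 0), |n|² = 289, n·S − (-54) = 51, so t = 51/289 = 3/17.
Foot F = S − (3/17)·n = (810/17, -1404/17, 131); the reflection is 2F − S = (855/17, -1380/17, 131).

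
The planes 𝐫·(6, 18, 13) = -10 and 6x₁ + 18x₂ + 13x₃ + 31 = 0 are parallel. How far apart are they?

21/23

Both planes have normal n = (6, 18, 13), |n| = 23. Any point on the first plane is at distance |(-31) − (-10)|/|n| = 21/23 from the second.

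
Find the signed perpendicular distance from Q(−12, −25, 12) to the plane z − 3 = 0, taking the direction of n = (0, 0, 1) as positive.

n·Q − 3 = 9.
|n| = 1, so the signed distance is 9/1 = 9.

9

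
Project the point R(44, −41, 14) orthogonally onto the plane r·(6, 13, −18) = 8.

(50, -28, -4)

n = (6, 13, −18), |n|² = 529, and n·R − 8 = -529.
t = -529/529 = -1, so the foot is R − t·n = (44, −41, 14) − (-1)·(6, 13, −18) = (50, −28, −4).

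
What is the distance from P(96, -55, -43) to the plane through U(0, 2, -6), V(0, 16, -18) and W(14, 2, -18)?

25/11

UV = (0, 14, -12) and UW = (14, 0, -12), so a normal is n = UV × UW = (-168, -168, -196).
n = (-168, -168, -196); n·P − 840 = 700; |n| = 308; distance = 700/308 = 25/11.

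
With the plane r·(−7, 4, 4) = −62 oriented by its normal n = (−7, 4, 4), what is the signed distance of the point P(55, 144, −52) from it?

n·P − (-62) = 45.
|n| = 9, so the signed distance is 45/9 = 5.

5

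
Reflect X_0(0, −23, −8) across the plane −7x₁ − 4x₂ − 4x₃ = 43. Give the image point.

n = (−7, −4, −4), |n|² = 81, n·X_0 − 43 = 81, so t = 81/81 = 1.
Foot F = X_0 − 1·n = (7, −19, −4); the reflection is 2F − X_0 = (14, −15, 0).

(14, -15, 0)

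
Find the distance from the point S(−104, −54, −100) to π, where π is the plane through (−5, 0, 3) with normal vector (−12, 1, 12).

6

The plane has equation n·(r − (−5, 0, 3)) = 0, i.e. n·r = 96.
Then n·(−104, −54, −100) − 96 = −102.
|n| = √(144 + 1 + 144) = 17, so the distance is |-102|/17 = 6.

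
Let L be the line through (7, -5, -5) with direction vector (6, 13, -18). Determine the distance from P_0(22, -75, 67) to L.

3√205

Direction vector d = (6, 13, -18).
AP = (15, -70, 72); AP·d = -2116, |AP|² = 10309, |d|² = 529.
distance² = |AP|² − (AP·d)²/|d|² = 10309 − 4477456/529 = 1845, so the distance is 3√205.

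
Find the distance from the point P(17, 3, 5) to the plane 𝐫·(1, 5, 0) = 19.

n = (1, 5, 0); n·P − 19 = 13; |n| = √26; distance = 13/√26.

√26/2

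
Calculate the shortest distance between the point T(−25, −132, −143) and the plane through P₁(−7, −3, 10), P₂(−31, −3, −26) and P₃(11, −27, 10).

9

P₁P₂ = (−24, 0, −36) and P₁P₃ = (18, −24, 0), so a normal is n = P₁P₂ × P₁P₃ = (−864, −648, 576).
d = |(-864)·(-25) + (-648)·(-132) + 576·(-143) − 13752| / √(746496 + 419904 + 331776) = |11016| / 1224 = 9.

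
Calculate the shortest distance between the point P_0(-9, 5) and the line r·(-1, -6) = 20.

The normal to the line is n = (-1, -6) with |n| = √37.
|n·P_0 − 20| = |-21 − 20| = 41, so the distance is 41/√37.

41√37/37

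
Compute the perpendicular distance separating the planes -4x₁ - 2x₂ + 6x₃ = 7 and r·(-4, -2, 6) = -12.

19/(2√14)

With common normal n = (-4, -2, 6) (|n| = 2√14), the distance is |7 − (-12)|/|n| = 19/(2√14) = 19√14/28.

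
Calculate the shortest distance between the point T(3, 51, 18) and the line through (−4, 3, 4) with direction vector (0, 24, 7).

7

Direction vector d = (0, 24, 7).
AP = (7, 48, 14); AP·d = 1250, |AP|² = 2549, |d|² = 625.
distance² = |AP|² − (AP·d)²/|d|² = 2549 − 1562500/625 = 49, so the distance is 7.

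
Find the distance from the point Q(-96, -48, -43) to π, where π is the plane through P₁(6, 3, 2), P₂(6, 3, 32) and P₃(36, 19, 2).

P₁P₂ = (0, 0, 30) and P₁P₃ = (30, 16, 0), so a normal is n = P₁P₂ × P₁P₃ = (-480, 900, 0).
Then n·(-96, -48, -43) - (-180) = 3060.
|n| = √(230400 + 810000 + 0) = 1020, so the distance is |3060|/1020 = 3.

3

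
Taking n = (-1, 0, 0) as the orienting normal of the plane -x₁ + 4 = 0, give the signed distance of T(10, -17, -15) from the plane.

-6

n·T − (-4) = -6.
|n| = 1, so the signed distance is -6/1 = -6.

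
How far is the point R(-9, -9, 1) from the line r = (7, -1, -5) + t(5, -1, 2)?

2√59

Direction vector d = (5, -1, 2).
AP = (-16, -8, 6); AP·d = -60, |AP|² = 356, |d|² = 30.
distance² = |AP|² − (AP·d)²/|d|² = 356 − 3600/30 = 236, so the distance is 2√59.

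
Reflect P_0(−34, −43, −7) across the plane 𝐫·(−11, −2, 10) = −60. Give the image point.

(10, -35, -47)

With n = (−11, −2, 10), the signed offset is (n·P_0 − (-60))/|n|² = 450/225 = 2.
P_0' = P_0 − 2t·n = (−34, −43, −7) − 4·(−11, −2, 10) = (10, −35, −47).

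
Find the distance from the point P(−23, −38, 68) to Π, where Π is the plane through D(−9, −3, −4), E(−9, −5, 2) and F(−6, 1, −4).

23/√26

DE = (0, −2, 6) and DF = (3, 4, 0), so a normal is n = DE × DF = (−24, 18, 6).
n = (−24, 18, 6); n·P − 138 = 138; |n| = 6√26; distance = 138/(6√26) = 23/√26.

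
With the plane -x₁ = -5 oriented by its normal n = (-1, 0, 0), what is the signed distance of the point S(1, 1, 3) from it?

n·S − (-5) = 4.
|n| = 1, so the signed distance is 4/1 = 4.

4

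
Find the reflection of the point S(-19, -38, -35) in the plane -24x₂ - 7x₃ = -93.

(-19, 58, -7)

With n = (0, -24, -7), the signed offset is (n·S − (-93))/|n|² = 1250/625 = 2.
S' = S − 2t·n = (-19, -38, -35) − 4·(0, -24, -7) = (-19, 58, -7).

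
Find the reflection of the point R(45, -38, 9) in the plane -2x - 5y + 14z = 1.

n = (-2, -5, 14), |n|² = 225, n·R − 1 = 225, so t = 225/225 = 1.
Foot F = R − 1·n = (47, -33, -5); the reflection is 2F − R = (49, -28, -19).

(49, -28, -19)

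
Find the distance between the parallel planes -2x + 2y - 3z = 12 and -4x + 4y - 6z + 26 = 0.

25√17/17

Divide the second equation by 2 to match normals: -2x + 2y - 3z = -13.
Both planes have normal n = (-2, 2, -3), |n| = √17. Any point on the first plane is at distance |(-13) − 12|/|n| = 25/√17 = 25√17/17 from the second.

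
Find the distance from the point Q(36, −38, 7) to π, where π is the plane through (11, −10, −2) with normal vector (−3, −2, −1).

The plane has equation n·(r − (11, −10, −2)) = 0, i.e. n·r = -11.
d = |(-3)·36 + (-2)·(-38) + (-1)·7 − (-11)| / √(9 + 4 + 1) = |-28| / √14 = 2√14.

2√14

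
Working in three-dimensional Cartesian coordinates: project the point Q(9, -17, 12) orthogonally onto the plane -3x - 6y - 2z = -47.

n = (-3, -6, -2), |n|² = 49, and n·Q − (-47) = 98.
t = 98/49 = 2, so the foot is Q − t·n = (9, -17, 12) − 2·(-3, -6, -2) = (15, -5, 16).

(15, -5, 16)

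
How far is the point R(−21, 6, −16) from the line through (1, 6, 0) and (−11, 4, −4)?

A direction vector is d = (−12, −2, −4).
AP = (−22, 0, −16); AP·d = 328, |AP|² = 740, |d|² = 164.
distance² = |AP|² − (AP·d)²/|d|² = 740 − 107584/164 = 84, so the distance is 2√21.

2√21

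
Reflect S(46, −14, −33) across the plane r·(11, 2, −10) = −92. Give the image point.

With n = (11, 2, −10), the signed offset is (n·S − (-92))/|n|² = 900/225 = 4.
S' = S − 2t·n = (46, −14, −33) − 8·(11, 2, −10) = (−42, −30, 47).

(-42, -30, 47)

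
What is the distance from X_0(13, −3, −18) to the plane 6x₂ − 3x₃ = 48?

4√5/5

Normal vector n = (0, 6, −3), and n·(13, −3, −18) − 48 = −12.
|n| = √(0 + 36 + 9) = 3√5, so the distance is |-12|/(3√5) = 4√5/5.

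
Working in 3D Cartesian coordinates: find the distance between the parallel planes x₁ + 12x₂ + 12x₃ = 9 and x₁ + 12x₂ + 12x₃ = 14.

Both planes have normal n = (1, 12, 12), |n| = 17. Any point on the first plane is at distance |14 − 9|/|n| = 5/17 from the second.

5/17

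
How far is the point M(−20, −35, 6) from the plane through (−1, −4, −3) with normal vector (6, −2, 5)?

7/√65

The plane has equation n·(r − (−1, −4, −3)) = 0, i.e. n·r = -13.
n = (6, −2, 5); n·P − (-13) = -7; |n| = √65; distance = 7/√65.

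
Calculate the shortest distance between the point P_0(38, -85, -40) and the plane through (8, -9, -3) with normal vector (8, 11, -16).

4/21

The plane has equation n·(r − (8, -9, -3)) = 0, i.e. n·r = 13.
d = |8·38 + 11·(-85) + (-16)·(-40) − 13| / √(64 + 121 + 256) = |-4| / 21 = 4/21.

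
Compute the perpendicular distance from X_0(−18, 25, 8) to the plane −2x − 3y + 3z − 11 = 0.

Normal vector n = (−2, −3, 3), and n·(−18, 25, 8) − 11 = −26.
|n| = √(4 + 9 + 9) = √22, so the distance is |-26|/√22 = 26/√22.

13√22/11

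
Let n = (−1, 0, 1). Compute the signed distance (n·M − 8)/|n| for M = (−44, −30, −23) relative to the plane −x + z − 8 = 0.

n·M − 8 = 13.
|n| = √2, so the signed distance is 13√2/2.

13√2/2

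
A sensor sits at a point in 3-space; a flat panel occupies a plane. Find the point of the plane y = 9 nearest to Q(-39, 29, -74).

(-39, 9, -74)

n = (0, 1, 0), |n|² = 1, and n·Q − 9 = 20.
t = 20/1 = 20, so the foot is Q − t·n = (-39, 29, -74) − 20·(0, 1, 0) = (-39, 9, -74).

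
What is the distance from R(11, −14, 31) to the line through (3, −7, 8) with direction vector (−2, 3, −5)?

√34

Direction vector d = (−2, 3, −5).
AP = (8, −7, 23), and AP × d = (−34, −6, 10).
|AP × d|² = 1292 and |d|² = 38, so the distance is √(1292/38) = √34.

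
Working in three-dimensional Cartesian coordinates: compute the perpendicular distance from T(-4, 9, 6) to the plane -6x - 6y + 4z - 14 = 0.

10/√22

Normal vector n = (-6, -6, 4), and n·(-4, 9, 6) - 14 = -20.
|n| = √(36 + 36 + 16) = 2√22, so the distance is |-20|/(2√22) = 10/√22.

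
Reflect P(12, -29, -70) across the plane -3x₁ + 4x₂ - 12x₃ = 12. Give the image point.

(36, -61, 26)

n = (-3, 4, -12), |n|² = 169, n·P − 12 = 676, so t = 676/169 = 4.
Foot F = P − 4·n = (24, -45, -22); the reflection is 2F − P = (36, -61, 26).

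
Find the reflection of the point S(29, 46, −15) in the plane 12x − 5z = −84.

(-43, 46, 15)

With n = (12, 0, −5), the signed offset is (n·S − (-84))/|n|² = 507/169 = 3.
S' = S − 2t·n = (29, 46, −15) − 6·(12, 0, −5) = (−43, 46, 15).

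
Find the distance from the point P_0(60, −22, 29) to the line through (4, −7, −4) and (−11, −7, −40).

A direction vector is d = (−15, 0, −36).
AP = (56, −15, 33); AP·d = -2028, |AP|² = 4450, |d|² = 1521.
distance² = |AP|² − (AP·d)²/|d|² = 4450 − 4112784/1521 = 1746, so the distance is 3√194.

3√194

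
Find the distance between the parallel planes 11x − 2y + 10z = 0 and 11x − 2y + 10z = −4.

4/15

Both planes have normal n = (11, −2, 10), |n| = 15. Any point on the first plane is at distance |(-4) − 0|/|n| = 4/15 from the second.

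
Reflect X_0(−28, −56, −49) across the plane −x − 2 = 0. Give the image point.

With n = (−1, 0, 0), the signed offset is (n·X_0 − 2)/|n|² = 26/1 = 26.
X_0' = X_0 − 2t·n = (−28, −56, −49) − 52·(−1, 0, 0) = (24, −56, −49).

(24, -56, -49)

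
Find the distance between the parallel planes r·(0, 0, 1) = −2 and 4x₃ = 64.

Divide the second equation by 4 to match normals: x₃ = 16.
Both planes have normal n = (0, 0, 1), |n| = 1. Any point on the first plane is at distance |16 − (-2)|/|n| = 18/1 = 18 from the second.

18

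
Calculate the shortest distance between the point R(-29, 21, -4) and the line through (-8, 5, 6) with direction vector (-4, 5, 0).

√141

Direction vector d = (-4, 5, 0).
AP = (-21, 16, -10); AP·d = 164, |AP|² = 797, |d|² = 41.
distance² = |AP|² − (AP·d)²/|d|² = 797 − 26896/41 = 141, so the distance is √141.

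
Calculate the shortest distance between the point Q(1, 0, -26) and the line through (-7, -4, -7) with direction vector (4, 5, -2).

3√29

Direction vector d = (4, 5, -2).
AP = (8, 4, -19), and AP × d = (87, -60, 24).
|AP × d|² = 11745 and |d|² = 45, so the distance is √(11745/45) = √261 = 3√29.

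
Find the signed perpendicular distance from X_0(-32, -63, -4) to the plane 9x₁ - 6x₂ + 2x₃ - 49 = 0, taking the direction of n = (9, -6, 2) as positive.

n·X_0 − 49 = 33.
|n| = 11, so the signed distance is 33/11 = 3.

3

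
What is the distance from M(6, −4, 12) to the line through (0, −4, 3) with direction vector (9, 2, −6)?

3√13

Direction vector d = (9, 2, −6).
AP = (6, 0, 9), and AP × d = (−18, 117, 12).
|AP × d|² = 14157 and |d|² = 121, so the distance is √(14157/121) = √117 = 3√13.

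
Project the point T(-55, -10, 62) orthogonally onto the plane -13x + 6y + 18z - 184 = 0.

(-16, -28, 8)

The perpendicular from T has direction n = (-13, 6, 18): r = (-55, -10, 62) + λ(-13, 6, 18).
Substitute into the plane: n·(T + λn) = 184 gives 1771 + 529λ = 184, so λ = -3.
Foot = (-55, -10, 62) + (-3)·(-13, 6, 18) = (-16, -28, 8).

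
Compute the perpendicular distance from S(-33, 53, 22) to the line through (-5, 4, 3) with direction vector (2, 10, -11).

Direction vector d = (2, 10, -11).
AP = (-28, 49, 19), and AP × d = (-729, -270, -378).
|AP × d|² = 747225 and |d|² = 225, so the distance is √(747225/225) = √3321 = 9√41.

9√41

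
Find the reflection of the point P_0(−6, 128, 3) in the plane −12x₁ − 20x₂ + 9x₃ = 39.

(-102, -32, 75)

n = (−12, −20, 9), |n|² = 625, n·P_0 − 39 = -2500, so t = -2500/625 = -4.
Foot F = P_0 − (-4)·n = (−54, 48, 39); the reflection is 2F − P_0 = (−102, −32, 75).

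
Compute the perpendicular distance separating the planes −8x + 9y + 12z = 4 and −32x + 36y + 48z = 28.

Divide the second equation by 4 to match normals: −8x + 9y + 12z = 7.
With common normal n = (−8, 9, 12) (|n| = 17), the distance is |4 − 7|/|n| = 3/17.

3/17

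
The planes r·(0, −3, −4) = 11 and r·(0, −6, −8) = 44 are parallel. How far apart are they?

11/5

Divide the second equation by 2 to match normals: −3y − 4z = 22.
Both planes have normal n = (0, −3, −4), |n| = 5. Any point on the first plane is at distance |22 − 11|/|n| = 11/5 from the second.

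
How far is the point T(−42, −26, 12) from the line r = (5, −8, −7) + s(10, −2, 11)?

√2669

Direction vector d = (10, −2, 11).
AP = (−47, −18, 19); AP·d = -225, |AP|² = 2894, |d|² = 225.
distance² = |AP|² − (AP·d)²/|d|² = 2894 − 50625/225 = 2669, so the distance is √2669.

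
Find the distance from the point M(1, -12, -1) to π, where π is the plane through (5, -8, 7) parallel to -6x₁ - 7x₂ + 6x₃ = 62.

4/11

Parallel planes share the normal n = (-6, -7, 6); since (5, -8, 7) lies on the plane, its equation is -6x₁ - 7x₂ + 6x₃ = 68.
Then n·(1, -12, -1) - 68 = 4.
|n| = √(36 + 49 + 36) = 11, so the distance is |4|/11 = 4/11.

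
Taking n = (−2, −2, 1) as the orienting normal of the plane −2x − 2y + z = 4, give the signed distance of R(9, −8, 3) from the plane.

n·R − 4 = -3.
|n| = 3, so the signed distance is -3/3 = -1.

-1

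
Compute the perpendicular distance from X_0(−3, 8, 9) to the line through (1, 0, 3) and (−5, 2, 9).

2√10

A direction vector is d = (−6, 2, 6).
AP = (−4, 8, 6); AP·d = 76, |AP|² = 116, |d|² = 76.
distance² = |AP|² − (AP·d)²/|d|² = 116 − 5776/76 = 40, so the distance is 2√10.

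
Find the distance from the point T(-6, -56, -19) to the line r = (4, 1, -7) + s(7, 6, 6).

Direction vector d = (7, 6, 6).
AP = (-10, -57, -12); AP·d = -484, |AP|² = 3493, |d|² = 121.
distance² = |AP|² − (AP·d)²/|d|² = 3493 − 234256/121 = 1557, so the distance is 3√173.

3√173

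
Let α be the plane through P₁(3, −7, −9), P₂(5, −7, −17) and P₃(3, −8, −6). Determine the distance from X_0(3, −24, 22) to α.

20/√26

P₁P₂ = (2, 0, −8) and P₁P₃ = (0, −1, 3), so a normal is n = P₁P₂ × P₁P₃ = (−8, −6, −2).
Then n·(3, −24, 22) − 36 = 40.
|n| = √(64 + 36 + 4) = 2√26, so the distance is |40|/(2√26) = 20/√26.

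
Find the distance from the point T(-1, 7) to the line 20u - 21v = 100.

267/29

The normal to the line is n = (20, -21) with |n| = 29.
|n·T − 100| = |-167 − 100| = 267, so the distance is 267/29.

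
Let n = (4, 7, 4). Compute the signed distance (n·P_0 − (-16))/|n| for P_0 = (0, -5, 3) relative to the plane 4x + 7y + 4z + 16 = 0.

-7/9

n·P_0 − (-16) = -7.
|n| = 9, so the signed distance is -7/9.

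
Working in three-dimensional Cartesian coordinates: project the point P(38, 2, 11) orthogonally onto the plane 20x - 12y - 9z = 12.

n = (20, -12, -9), |n|² = 625, and n·P − 12 = 625.
t = 625/625 = 1, so the foot is P − t·n = (38, 2, 11) − 1·(20, -12, -9) = (18, 14, 20).

(18, 14, 20)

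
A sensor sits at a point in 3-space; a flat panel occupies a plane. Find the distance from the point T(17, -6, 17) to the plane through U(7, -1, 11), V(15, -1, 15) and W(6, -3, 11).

UV = (8, 0, 4) and UW = (-1, -2, 0), so a normal is n = UV × UW = (8, -4, -16).
n = (8, -4, -16); n·P − (-116) = 4; |n| = 4√21; distance = 4/(4√21) = 1/√21.

√21/21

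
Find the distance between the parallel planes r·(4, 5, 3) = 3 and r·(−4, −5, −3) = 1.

2√2/5

Divide the second equation by -1 to match normals: 4x₁ + 5x₂ + 3x₃ = -1.
Both planes have normal n = (4, 5, 3), |n| = 5√2. Any point on the first plane is at distance |(-1) − 3|/|n| = 4/(5√2) = 2√2/5 from the second.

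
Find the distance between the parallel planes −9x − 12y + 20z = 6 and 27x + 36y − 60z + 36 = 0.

6/25

Divide the second equation by -3 to match normals: −9x − 12y + 20z = 12.
Both planes have normal n = (−9, −12, 20), |n| = 25. Any point on the first plane is at distance |12 − 6|/|n| = 6/25 from the second.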